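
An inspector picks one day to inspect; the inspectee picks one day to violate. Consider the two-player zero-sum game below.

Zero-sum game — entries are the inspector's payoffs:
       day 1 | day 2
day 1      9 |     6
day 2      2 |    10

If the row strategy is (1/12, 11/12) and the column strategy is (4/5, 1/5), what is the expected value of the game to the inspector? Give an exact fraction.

4

Against (4/5, 1/5), each row's expected payoff is day 1: 42/5; day 2: 18/5.
Taking the (1/12, 11/12)-weighted average: (1/12)·(42/5) + (11/12)·(18/5) = 4.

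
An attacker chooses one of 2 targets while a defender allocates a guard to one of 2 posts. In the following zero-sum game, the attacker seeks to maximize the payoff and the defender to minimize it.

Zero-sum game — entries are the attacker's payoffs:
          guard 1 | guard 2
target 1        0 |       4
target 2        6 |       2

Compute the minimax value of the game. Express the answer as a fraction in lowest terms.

3

Row minima are 0 and 2, so the attacker's maximin is 2; column maxima are 6 and 4, so the defender's minimax is 4. These differ, so the equilibrium is in mixed strategies.
Let the attacker play target 1 with probability p. The defender is indifferent when 6(1−p) = 4p + 2(1−p), giving p = 1/2.
Let the defender play guard 1 with probability q. The attacker is indifferent when 4(1−q) = 6q + 2(1−q), giving q = 1/4.
The value is 0·(1/4) + (4)·(3/4) = 3.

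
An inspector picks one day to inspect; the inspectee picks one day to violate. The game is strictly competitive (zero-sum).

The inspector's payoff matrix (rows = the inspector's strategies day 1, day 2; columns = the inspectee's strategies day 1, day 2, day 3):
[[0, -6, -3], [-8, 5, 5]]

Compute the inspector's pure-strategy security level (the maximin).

-6

The worst-case payoff for each row is day 1: -6, day 2: -8.
The best of these is -6.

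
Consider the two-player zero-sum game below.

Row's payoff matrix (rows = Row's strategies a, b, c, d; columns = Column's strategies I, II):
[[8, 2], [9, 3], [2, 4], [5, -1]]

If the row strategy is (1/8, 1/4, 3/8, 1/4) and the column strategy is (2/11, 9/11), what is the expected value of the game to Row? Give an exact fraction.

123/44

Against (2/11, 9/11), each row's expected payoff is a: 34/11; b: 45/11; c: 40/11; d: 1/11.
Taking the (1/8, 1/4, 3/8, 1/4)-weighted average: (1/8)·(34/11) + (1/4)·(45/11) + (3/8)·(40/11) + (1/4)·(1/11) = 123/44.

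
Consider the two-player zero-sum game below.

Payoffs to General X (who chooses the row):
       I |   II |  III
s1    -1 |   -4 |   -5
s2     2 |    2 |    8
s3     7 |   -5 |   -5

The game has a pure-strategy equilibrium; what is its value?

2

Row minima: -5, 2, -5 → General X's maximin is 2.
Column maxima: 7, 2, 8 → General Y's minimax is 2.
They coincide at (s2, II), so the value is 2.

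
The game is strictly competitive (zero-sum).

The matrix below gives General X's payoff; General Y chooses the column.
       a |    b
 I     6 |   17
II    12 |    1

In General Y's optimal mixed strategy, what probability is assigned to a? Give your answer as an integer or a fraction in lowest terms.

8/11

Row minima are 6 and 1, so General X's maximin is 6; column maxima are 12 and 17, so General Y's minimax is 12. These differ, so the equilibrium is in mixed strategies.
Let General Y play a with probability q. General X is indifferent when 6q + 17(1−q) = 12q + (1−q), giving q = 8/11.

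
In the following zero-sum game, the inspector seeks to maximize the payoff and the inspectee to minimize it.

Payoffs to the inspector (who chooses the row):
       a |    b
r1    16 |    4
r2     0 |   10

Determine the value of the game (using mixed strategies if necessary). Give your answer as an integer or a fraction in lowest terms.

Row minima are 4 and 0, so the inspector's maximin is 4; column maxima are 16 and 10, so the inspectee's minimax is 10. These differ, so the equilibrium is in mixed strategies.
Let the inspector play r1 with probability p. The inspectee is indifferent when 16p = 4p + 10(1−p), giving p = 5/11.
Let the inspectee play a with probability q. The inspector is indifferent when 16q + 4(1−q) = 10(1−q), giving q = 3/11.
The value is 16·(3/11) + (4)·(8/11) = 80/11.

80/11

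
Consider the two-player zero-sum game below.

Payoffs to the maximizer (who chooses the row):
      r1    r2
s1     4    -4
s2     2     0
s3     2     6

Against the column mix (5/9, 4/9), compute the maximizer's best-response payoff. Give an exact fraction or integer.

s1: (4)·(5/9) + (-4)·(4/9) = 4/9.
s2: (2)·(5/9) + (0)·(4/9) = 10/9.
s3: (2)·(5/9) + (6)·(4/9) = 34/9.
The best pure response is s3 with expected payoff 34/9.

34/9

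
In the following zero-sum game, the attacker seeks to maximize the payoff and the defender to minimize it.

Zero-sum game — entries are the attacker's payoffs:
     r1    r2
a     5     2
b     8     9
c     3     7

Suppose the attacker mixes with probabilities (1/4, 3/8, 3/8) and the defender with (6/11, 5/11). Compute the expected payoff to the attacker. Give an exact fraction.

Against (6/11, 5/11), each row's expected payoff is a: 40/11; b: 93/11; c: 53/11.
Taking the (1/4, 3/8, 3/8)-weighted average: (1/4)·(40/11) + (3/8)·(93/11) + (3/8)·(53/11) = 259/44.

259/44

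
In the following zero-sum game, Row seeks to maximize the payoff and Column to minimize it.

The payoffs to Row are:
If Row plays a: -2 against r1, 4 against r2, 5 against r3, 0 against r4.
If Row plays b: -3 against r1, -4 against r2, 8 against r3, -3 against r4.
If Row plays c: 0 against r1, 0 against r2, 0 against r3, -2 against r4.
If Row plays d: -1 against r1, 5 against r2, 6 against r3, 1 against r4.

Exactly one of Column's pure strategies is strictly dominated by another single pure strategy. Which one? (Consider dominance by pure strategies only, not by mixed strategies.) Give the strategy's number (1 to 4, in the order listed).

Column prefers columns that give Row less. Compare r3 with r4: 0 < 5, -3 < 8, -2 < 0, 1 < 6.
So r4 strictly dominates r3 for Column; r3 is strictly dominated.

3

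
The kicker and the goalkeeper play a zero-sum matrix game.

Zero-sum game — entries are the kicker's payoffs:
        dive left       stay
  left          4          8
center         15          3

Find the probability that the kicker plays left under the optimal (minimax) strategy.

Row minima are 4 and 3, so the kicker's maximin is 4; column maxima are 15 and 8, so the goalkeeper's minimax is 8. These differ, so the equilibrium is in mixed strategies.
Let the kicker play left with probability p. The goalkeeper is indifferent when 4p + 15(1−p) = 8p + 3(1−p), giving p = 3/4.

3/4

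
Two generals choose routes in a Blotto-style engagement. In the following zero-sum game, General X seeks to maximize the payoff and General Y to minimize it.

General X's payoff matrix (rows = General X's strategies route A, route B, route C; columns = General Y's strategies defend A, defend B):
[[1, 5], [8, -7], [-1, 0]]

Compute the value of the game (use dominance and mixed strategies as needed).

Row route C is strictly dominated by row route A, so General X never plays it.
The remaining 2×2 game on (route A, route B) × (defend A, defend B) has no saddle point. Let General X play route A with probability p; indifference gives p + 8(1−p) = 5p − 7(1−p), so p = 15/19.
Similarly General Y's optimal q on defend A is 12/19, and the value is 1·(12/19) + (5)·(7/19) = 47/19.

47/19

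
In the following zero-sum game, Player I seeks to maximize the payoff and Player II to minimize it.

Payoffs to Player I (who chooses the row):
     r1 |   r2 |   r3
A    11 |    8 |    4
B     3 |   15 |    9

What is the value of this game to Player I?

87/13

Column r2 is strictly dominated by r3 for Player II (it gives Player I more in every row).
The remaining 2×2 game on (A, B) × (r1, r3) has no saddle point. Let Player I play A with probability p; indifference gives 11p + 3(1−p) = 4p + 9(1−p), so p = 6/13.
Similarly Player II's optimal q on r1 is 5/13, and the value is 11·(5/13) + (4)·(8/13) = 87/13.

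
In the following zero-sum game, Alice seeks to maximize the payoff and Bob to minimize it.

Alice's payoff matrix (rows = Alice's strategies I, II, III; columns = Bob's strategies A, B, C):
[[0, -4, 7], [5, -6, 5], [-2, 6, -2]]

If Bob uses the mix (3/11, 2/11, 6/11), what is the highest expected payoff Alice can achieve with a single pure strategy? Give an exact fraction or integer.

34/11

I: (0)·(3/11) + (-4)·(2/11) + (7)·(6/11) = 34/11.
II: (5)·(3/11) + (-6)·(2/11) + (5)·(6/11) = 3.
III: (-2)·(3/11) + (6)·(2/11) + (-2)·(6/11) = -6/11.
The best pure response is I with expected payoff 34/11.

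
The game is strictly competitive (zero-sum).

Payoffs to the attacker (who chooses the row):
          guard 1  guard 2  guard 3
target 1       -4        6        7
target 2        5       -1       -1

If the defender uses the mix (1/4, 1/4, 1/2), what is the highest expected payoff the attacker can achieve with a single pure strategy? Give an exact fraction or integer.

4

target 1: (-4)·(1/4) + (6)·(1/4) + (7)·(1/2) = 4.
target 2: (5)·(1/4) + (-1)·(1/4) + (-1)·(1/2) = 1/2.
The best pure response is target 1 with expected payoff 4.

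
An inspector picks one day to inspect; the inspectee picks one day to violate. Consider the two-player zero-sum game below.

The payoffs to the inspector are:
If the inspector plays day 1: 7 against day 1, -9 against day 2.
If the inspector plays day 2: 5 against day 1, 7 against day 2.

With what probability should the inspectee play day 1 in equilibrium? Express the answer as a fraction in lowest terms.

8/9

Row minima are -9 and 5, so the inspector's maximin is 5; column maxima are 7 and 7, so the inspectee's minimax is 7. These differ, so the equilibrium is in mixed strategies.
Let the inspectee play day 1 with probability q. The inspector is indifferent when 7q − 9(1−q) = 5q + 7(1−q), giving q = 8/9.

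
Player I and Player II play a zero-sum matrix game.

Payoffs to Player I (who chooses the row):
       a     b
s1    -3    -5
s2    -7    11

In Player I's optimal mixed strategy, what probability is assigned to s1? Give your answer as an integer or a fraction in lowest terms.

Row minima are -5 and -7, so Player I's maximin is -5; column maxima are -3 and 11, so Player II's minimax is -3. These differ, so the equilibrium is in mixed strategies.
Let Player I play s1 with probability p. Player II is indifferent when −3p − 7(1−p) = −5p + 11(1−p), giving p = 9/10.

9/10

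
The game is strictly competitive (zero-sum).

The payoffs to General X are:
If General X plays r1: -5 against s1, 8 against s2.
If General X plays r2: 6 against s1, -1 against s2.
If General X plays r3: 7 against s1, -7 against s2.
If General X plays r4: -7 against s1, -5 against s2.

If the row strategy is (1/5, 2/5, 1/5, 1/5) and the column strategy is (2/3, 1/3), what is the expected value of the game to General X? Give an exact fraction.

8/15

Against (2/3, 1/3), each row's expected payoff is r1: -2/3; r2: 11/3; r3: 7/3; r4: -19/3.
Taking the (1/5, 2/5, 1/5, 1/5)-weighted average: (1/5)·(-2/3) + (2/5)·(11/3) + (1/5)·(7/3) + (1/5)·(-19/3) = 8/15.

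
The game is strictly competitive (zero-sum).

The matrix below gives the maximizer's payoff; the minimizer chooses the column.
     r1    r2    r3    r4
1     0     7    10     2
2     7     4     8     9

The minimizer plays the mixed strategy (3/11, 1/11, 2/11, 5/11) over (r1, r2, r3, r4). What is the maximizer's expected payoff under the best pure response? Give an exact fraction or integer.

86/11

1: (0)·(3/11) + (7)·(1/11) + (10)·(2/11) + (2)·(5/11) = 37/11.
2: (7)·(3/11) + (4)·(1/11) + (8)·(2/11) + (9)·(5/11) = 86/11.
The best pure response is 2 with expected payoff 86/11.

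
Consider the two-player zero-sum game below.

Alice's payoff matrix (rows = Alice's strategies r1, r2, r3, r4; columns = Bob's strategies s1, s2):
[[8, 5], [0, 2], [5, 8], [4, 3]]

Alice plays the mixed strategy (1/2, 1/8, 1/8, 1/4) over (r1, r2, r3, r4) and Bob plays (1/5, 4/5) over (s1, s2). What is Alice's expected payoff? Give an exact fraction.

189/40

Against (1/5, 4/5), each row's expected payoff is r1: 28/5; r2: 8/5; r3: 37/5; r4: 16/5.
Taking the (1/2, 1/8, 1/8, 1/4)-weighted average: (1/2)·(28/5) + (1/8)·(8/5) + (1/8)·(37/5) + (1/4)·(16/5) = 189/40.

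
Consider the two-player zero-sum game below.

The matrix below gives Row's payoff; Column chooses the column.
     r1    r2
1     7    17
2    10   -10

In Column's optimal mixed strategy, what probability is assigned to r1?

Row minima are 7 and -10, so Row's maximin is 7; column maxima are 10 and 17, so Column's minimax is 10. These differ, so the equilibrium is in mixed strategies.
Let Column play r1 with probability q. Row is indifferent when 7q + 17(1−q) = 10q − 10(1−q), giving q = 9/10.

9/10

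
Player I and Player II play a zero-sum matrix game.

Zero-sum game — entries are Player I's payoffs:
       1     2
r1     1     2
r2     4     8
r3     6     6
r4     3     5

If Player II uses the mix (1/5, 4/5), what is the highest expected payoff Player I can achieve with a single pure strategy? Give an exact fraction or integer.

36/5

r1: (1)·(1/5) + (2)·(4/5) = 9/5.
r2: (4)·(1/5) + (8)·(4/5) = 36/5.
r3: (6)·(1/5) + (6)·(4/5) = 6.
r4: (3)·(1/5) + (5)·(4/5) = 23/5.
The best pure response is r2 with expected payoff 36/5.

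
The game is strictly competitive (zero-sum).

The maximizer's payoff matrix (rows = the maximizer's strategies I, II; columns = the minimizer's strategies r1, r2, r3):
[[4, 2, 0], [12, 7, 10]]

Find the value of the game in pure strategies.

7

Row minima: 0, 7 → the maximizer's maximin is 7.
Column maxima: 12, 7, 10 → the minimizer's minimax is 7.
They coincide at (II, r2), so the value is 7.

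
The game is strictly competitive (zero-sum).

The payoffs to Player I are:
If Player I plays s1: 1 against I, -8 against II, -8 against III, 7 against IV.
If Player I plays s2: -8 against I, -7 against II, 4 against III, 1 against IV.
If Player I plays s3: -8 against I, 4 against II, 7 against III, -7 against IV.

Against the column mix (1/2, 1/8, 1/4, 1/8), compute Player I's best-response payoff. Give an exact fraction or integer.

s1: (1)·(1/2) + (-8)·(1/8) + (-8)·(1/4) + (7)·(1/8) = -13/8.
s2: (-8)·(1/2) + (-7)·(1/8) + (4)·(1/4) + (1)·(1/8) = -15/4.
s3: (-8)·(1/2) + (4)·(1/8) + (7)·(1/4) + (-7)·(1/8) = -21/8.
The best pure response is s1 with expected payoff -13/8.

-13/8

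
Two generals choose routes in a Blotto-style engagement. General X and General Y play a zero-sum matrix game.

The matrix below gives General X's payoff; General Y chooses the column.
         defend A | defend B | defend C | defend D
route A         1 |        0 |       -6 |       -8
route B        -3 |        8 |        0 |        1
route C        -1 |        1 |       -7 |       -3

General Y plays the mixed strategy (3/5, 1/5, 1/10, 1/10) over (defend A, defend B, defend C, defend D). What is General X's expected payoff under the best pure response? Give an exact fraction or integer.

-1/10

route A: (1)·(3/5) + (0)·(1/5) + (-6)·(1/10) + (-8)·(1/10) = -4/5.
route B: (-3)·(3/5) + (8)·(1/5) + (0)·(1/10) + (1)·(1/10) = -1/10.
route C: (-1)·(3/5) + (1)·(1/5) + (-7)·(1/10) + (-3)·(1/10) = -7/5.
The best pure response is route B with expected payoff -1/10.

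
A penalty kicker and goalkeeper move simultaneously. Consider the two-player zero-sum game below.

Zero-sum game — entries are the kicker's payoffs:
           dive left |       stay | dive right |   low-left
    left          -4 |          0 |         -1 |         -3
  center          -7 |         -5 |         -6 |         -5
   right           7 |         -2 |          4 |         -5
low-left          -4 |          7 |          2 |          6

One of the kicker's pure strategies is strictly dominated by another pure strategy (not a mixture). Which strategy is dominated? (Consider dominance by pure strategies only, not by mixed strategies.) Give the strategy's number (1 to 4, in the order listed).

Compare center with left: -4 > -7, 0 > -5, -1 > -6, -3 > -5.
So left strictly dominates center for the kicker; center is strictly dominated.

2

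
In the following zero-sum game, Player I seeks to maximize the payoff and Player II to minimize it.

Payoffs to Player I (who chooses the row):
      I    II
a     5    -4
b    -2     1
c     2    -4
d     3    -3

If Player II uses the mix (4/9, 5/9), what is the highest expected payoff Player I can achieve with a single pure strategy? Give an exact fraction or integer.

a: (5)·(4/9) + (-4)·(5/9) = 0.
b: (-2)·(4/9) + (1)·(5/9) = -1/3.
c: (2)·(4/9) + (-4)·(5/9) = -4/3.
d: (3)·(4/9) + (-3)·(5/9) = -1/3.
The best pure response is a with expected payoff 0.

0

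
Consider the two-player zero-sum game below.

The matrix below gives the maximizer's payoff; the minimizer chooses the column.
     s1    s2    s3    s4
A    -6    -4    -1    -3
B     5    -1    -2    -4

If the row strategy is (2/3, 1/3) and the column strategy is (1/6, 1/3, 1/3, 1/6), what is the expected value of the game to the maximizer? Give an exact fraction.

-43/18

Against (1/6, 1/3, 1/3, 1/6), each row's expected payoff is A: -19/6; B: -5/6.
Taking the (2/3, 1/3)-weighted average: (2/3)·(-19/6) + (1/3)·(-5/6) = -43/18.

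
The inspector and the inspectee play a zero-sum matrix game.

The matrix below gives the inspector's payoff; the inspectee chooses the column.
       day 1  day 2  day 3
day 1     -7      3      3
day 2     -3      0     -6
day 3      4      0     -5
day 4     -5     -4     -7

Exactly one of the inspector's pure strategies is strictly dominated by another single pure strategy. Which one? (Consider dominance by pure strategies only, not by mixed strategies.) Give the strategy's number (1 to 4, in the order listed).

4

Compare day 4 with day 2: -3 > -5, 0 > -4, -6 > -7.
So day 2 strictly dominates day 4 for the inspector; day 4 is strictly dominated.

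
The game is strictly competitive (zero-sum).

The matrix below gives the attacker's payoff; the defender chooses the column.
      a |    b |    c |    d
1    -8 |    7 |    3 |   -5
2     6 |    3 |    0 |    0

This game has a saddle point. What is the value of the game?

Row minima: -8, 0 → the attacker's maximin is 0.
Column maxima: 6, 7, 3, 0 → the defender's minimax is 0.
They coincide at (2, d), so the value is 0.

0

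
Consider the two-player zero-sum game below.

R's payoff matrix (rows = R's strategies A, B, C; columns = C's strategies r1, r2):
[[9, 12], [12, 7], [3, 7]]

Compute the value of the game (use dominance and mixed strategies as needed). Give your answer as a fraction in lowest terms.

Row C is strictly dominated by row A, so R never plays it.
The remaining 2×2 game on (A, B) × (r1, r2) has no saddle point. Let R play A with probability p; indifference gives 9p + 12(1−p) = 12p + 7(1−p), so p = 5/8.
Similarly C's optimal q on r1 is 5/8, and the value is 9·(5/8) + (12)·(3/8) = 81/8.

81/8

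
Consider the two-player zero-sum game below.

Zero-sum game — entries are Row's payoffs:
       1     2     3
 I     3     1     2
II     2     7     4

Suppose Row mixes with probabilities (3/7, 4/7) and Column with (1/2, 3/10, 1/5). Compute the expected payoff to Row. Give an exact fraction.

111/35

Against (1/2, 3/10, 1/5), each row's expected payoff is I: 11/5; II: 39/10.
Taking the (3/7, 4/7)-weighted average: (3/7)·(11/5) + (4/7)·(39/10) = 111/35.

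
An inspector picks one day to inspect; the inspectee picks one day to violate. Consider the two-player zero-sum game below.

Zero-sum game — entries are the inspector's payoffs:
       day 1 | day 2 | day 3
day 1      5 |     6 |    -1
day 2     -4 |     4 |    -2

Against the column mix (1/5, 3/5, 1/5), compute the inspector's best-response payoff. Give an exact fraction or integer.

22/5

day 1: (5)·(1/5) + (6)·(3/5) + (-1)·(1/5) = 22/5.
day 2: (-4)·(1/5) + (4)·(3/5) + (-2)·(1/5) = 6/5.
The best pure response is day 1 with expected payoff 22/5.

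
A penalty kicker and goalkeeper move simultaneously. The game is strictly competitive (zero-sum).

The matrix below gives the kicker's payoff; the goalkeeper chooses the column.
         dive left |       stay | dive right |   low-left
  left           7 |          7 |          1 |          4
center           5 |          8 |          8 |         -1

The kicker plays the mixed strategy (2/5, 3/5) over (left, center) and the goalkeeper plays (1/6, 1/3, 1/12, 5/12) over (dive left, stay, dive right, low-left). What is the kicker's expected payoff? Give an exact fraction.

Against (1/6, 1/3, 1/12, 5/12), each row's expected payoff is left: 21/4; center: 15/4.
Taking the (2/5, 3/5)-weighted average: (2/5)·(21/4) + (3/5)·(15/4) = 87/20.

87/20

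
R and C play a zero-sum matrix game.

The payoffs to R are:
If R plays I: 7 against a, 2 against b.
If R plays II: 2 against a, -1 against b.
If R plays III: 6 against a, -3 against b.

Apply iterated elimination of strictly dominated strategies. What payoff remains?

2

Column a is strictly dominated by b for C (2<7, -1<2, -3<6); eliminate a.
Row III is strictly dominated by row I (2>-3); eliminate III.
Row II is strictly dominated by row I (2>-1); eliminate II.
Only (I, b) remains, with payoff 2.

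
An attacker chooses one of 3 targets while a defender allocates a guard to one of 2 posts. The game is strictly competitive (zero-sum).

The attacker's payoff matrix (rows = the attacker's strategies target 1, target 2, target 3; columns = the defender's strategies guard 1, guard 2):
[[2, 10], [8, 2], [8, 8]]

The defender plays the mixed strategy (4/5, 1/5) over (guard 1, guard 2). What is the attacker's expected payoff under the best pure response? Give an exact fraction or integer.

8

target 1: (2)·(4/5) + (10)·(1/5) = 18/5.
target 2: (8)·(4/5) + (2)·(1/5) = 34/5.
target 3: (8)·(4/5) + (8)·(1/5) = 8.
The best pure response is target 3 with expected payoff 8.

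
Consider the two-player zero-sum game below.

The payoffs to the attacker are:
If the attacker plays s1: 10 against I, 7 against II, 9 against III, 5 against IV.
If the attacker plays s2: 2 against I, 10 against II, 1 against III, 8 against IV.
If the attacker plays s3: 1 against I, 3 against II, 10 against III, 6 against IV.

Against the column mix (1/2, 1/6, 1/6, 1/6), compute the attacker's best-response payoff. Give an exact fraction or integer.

17/2

s1: (10)·(1/2) + (7)·(1/6) + (9)·(1/6) + (5)·(1/6) = 17/2.
s2: (2)·(1/2) + (10)·(1/6) + (1)·(1/6) + (8)·(1/6) = 25/6.
s3: (1)·(1/2) + (3)·(1/6) + (10)·(1/6) + (6)·(1/6) = 11/3.
The best pure response is s1 with expected payoff 17/2.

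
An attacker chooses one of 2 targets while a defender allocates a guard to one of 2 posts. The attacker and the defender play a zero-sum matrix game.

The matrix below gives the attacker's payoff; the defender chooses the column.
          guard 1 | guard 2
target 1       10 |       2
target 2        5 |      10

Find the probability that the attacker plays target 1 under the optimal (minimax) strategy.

5/13

Row minima are 2 and 5, so the attacker's maximin is 5; column maxima are 10 and 10, so the defender's minimax is 10. These differ, so the equilibrium is in mixed strategies.
Let the attacker play target 1 with probability p. The defender is indifferent when 10p + 5(1−p) = 2p + 10(1−p), giving p = 5/13.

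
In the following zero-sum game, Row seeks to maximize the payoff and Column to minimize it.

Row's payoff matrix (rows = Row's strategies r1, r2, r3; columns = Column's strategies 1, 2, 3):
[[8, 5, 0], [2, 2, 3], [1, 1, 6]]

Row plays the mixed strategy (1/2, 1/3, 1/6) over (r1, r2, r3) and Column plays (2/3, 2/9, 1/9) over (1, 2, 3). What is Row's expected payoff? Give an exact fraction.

113/27

Against (2/3, 2/9, 1/9), each row's expected payoff is r1: 58/9; r2: 19/9; r3: 14/9.
Taking the (1/2, 1/3, 1/6)-weighted average: (1/2)·(58/9) + (1/3)·(19/9) + (1/6)·(14/9) = 113/27.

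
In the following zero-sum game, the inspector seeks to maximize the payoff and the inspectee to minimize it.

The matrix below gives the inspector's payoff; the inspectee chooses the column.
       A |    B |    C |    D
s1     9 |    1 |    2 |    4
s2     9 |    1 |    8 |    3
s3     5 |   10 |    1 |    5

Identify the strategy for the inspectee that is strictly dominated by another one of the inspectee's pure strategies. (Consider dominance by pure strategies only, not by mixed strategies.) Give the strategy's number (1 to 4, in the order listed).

1

The inspectee prefers columns that give the inspector less. Compare A with C: 2 < 9, 8 < 9, 1 < 5.
So C strictly dominates A for the inspectee; A is strictly dominated.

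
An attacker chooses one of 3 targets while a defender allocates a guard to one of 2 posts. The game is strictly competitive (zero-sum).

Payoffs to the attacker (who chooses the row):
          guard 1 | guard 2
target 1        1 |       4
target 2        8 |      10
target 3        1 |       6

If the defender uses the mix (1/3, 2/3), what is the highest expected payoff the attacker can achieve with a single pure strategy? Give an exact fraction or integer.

target 1: (1)·(1/3) + (4)·(2/3) = 3.
target 2: (8)·(1/3) + (10)·(2/3) = 28/3.
target 3: (1)·(1/3) + (6)·(2/3) = 13/3.
The best pure response is target 2 with expected payoff 28/3.

28/3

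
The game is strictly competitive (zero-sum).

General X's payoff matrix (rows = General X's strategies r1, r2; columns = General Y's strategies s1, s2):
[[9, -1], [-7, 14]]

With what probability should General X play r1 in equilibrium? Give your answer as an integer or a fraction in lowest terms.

21/31

Row minima are -1 and -7, so General X's maximin is -1; column maxima are 9 and 14, so General Y's minimax is 9. These differ, so the equilibrium is in mixed strategies.
Let General X play r1 with probability p. General Y is indifferent when 9p − 7(1−p) = −p + 14(1−p), giving p = 21/31.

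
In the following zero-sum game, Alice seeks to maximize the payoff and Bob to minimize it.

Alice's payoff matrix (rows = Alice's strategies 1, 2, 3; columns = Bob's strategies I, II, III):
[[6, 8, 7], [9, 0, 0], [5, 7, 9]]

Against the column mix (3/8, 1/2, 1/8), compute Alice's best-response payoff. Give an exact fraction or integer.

1: (6)·(3/8) + (8)·(1/2) + (7)·(1/8) = 57/8.
2: (9)·(3/8) + (0)·(1/2) + (0)·(1/8) = 27/8.
3: (5)·(3/8) + (7)·(1/2) + (9)·(1/8) = 13/2.
The best pure response is 1 with expected payoff 57/8.

57/8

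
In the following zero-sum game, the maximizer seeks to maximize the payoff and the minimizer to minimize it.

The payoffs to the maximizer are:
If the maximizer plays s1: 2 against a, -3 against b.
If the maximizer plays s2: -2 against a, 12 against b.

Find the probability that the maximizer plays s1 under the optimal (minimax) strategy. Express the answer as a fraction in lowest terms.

Row minima are -3 and -2, so the maximizer's maximin is -2; column maxima are 2 and 12, so the minimizer's minimax is 2. These differ, so the equilibrium is in mixed strategies.
Let the maximizer play s1 with probability p. The minimizer is indifferent when 2p − 2(1−p) = −3p + 12(1−p), giving p = 14/19.

14/19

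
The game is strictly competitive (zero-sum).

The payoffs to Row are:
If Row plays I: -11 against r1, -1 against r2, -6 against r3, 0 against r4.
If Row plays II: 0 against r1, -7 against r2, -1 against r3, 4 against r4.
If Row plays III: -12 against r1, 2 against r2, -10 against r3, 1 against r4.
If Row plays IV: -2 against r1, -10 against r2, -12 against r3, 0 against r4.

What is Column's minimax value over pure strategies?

-1

The worst case (largest entry) in each column is r1: 0, r2: 2, r3: -1, r4: 4.
The best (smallest) of these is -1.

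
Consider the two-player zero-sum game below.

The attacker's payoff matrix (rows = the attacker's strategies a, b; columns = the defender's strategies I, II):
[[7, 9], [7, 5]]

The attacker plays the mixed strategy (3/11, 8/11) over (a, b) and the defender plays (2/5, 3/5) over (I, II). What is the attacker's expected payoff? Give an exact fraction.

Against (2/5, 3/5), each row's expected payoff is a: 41/5; b: 29/5.
Taking the (3/11, 8/11)-weighted average: (3/11)·(41/5) + (8/11)·(29/5) = 71/11.

71/11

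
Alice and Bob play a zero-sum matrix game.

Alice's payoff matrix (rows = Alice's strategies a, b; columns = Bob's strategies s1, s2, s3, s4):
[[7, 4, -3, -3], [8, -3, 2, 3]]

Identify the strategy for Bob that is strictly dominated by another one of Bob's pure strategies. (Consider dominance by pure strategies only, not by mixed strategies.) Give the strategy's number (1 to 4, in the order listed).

Bob prefers columns that give Alice less. Compare s1 with s2: 4 < 7, -3 < 8.
So s2 strictly dominates s1 for Bob; s1 is strictly dominated.

1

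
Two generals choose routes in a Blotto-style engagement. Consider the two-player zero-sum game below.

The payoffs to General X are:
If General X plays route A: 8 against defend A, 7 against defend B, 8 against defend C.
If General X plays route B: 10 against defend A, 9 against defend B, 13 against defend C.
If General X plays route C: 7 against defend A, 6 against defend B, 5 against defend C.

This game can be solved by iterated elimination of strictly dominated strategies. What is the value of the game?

9

Column defend A is strictly dominated by defend B for General Y (7<8, 9<10, 6<7); eliminate defend A.
Row route C is strictly dominated by row route A (7>6, 8>5); eliminate route C.
Row route A is strictly dominated by row route B (9>7, 13>8); eliminate route A.
Column defend C is strictly dominated by defend B for General Y (9<13); eliminate defend C.
Only (route B, defend B) remains, with payoff 9.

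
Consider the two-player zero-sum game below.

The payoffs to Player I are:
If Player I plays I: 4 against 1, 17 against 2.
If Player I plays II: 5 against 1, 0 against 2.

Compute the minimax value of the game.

Row minima are 4 and 0, so Player I's maximin is 4; column maxima are 5 and 17, so Player II's minimax is 5. These differ, so the equilibrium is in mixed strategies.
Let Player I play I with probability p. Player II is indifferent when 4p + 5(1−p) = 17p, giving p = 5/18.
Let Player II play 1 with probability q. Player I is indifferent when 4q + 17(1−q) = 5q, giving q = 17/18.
The value is 4·(17/18) + (17)·(1/18) = 85/18.

85/18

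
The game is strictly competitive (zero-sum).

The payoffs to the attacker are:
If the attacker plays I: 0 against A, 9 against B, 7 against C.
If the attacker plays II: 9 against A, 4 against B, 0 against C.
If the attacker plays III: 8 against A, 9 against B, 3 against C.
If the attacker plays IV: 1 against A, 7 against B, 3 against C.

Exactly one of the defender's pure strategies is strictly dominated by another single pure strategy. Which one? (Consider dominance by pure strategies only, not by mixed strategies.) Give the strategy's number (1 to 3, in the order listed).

2

The defender prefers columns that give the attacker less. Compare B with C: 7 < 9, 0 < 4, 3 < 9, 3 < 7.
So C strictly dominates B for the defender; B is strictly dominated.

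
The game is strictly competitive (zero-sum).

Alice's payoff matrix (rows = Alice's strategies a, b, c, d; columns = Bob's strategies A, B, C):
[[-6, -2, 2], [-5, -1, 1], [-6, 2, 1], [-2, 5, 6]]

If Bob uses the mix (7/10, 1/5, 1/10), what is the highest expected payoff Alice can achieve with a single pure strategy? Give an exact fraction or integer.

1/5

a: (-6)·(7/10) + (-2)·(1/5) + (2)·(1/10) = -22/5.
b: (-5)·(7/10) + (-1)·(1/5) + (1)·(1/10) = -18/5.
c: (-6)·(7/10) + (2)·(1/5) + (1)·(1/10) = -37/10.
d: (-2)·(7/10) + (5)·(1/5) + (6)·(1/10) = 1/5.
The best pure response is d with expected payoff 1/5.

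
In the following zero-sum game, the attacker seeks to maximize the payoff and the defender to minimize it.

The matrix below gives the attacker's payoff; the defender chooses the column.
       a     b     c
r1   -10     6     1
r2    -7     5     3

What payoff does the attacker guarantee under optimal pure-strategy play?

-7

Row minima: -10, -7 → the attacker's maximin is -7.
Column maxima: -7, 6, 3 → the defender's minimax is -7.
They coincide at (r2, a), so the value is -7.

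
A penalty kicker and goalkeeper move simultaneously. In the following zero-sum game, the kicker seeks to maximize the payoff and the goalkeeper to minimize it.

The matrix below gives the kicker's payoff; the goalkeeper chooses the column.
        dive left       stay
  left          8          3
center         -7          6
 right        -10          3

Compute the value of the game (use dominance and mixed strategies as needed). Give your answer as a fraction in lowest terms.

Row right is strictly dominated by row center, so the kicker never plays it.
The remaining 2×2 game on (left, center) × (dive left, stay) has no saddle point. Let the kicker play left with probability p; indifference gives 8p − 7(1−p) = 3p + 6(1−p), so p = 13/18.
Similarly the goalkeeper's optimal q on dive left is 1/6, and the value is 8·(1/6) + (3)·(5/6) = 23/6.

23/6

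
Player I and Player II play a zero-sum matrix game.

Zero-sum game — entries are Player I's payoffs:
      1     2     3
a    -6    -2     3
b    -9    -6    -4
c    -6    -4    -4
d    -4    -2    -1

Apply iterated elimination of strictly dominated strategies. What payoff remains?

-4

Row b is strictly dominated by row a (-6>-9, -2>-6, 3>-4); eliminate b.
Row c is strictly dominated by row d (-4>-6, -2>-4, -1>-4); eliminate c.
Column 2 is strictly dominated by 1 for Player II (-6<-2, -4<-2); eliminate 2.
Column 3 is strictly dominated by 1 for Player II (-6<3, -4<-1); eliminate 3.
Row a is strictly dominated by row d (-4>-6); eliminate a.
Only (d, 1) remains, with payoff -4.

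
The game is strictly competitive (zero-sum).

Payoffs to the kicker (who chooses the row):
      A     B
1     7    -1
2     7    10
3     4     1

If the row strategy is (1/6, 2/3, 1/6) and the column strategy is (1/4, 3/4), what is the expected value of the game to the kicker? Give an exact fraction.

53/8

Against (1/4, 3/4), each row's expected payoff is 1: 1; 2: 37/4; 3: 7/4.
Taking the (1/6, 2/3, 1/6)-weighted average: (1/6)·(1) + (2/3)·(37/4) + (1/6)·(7/4) = 53/8.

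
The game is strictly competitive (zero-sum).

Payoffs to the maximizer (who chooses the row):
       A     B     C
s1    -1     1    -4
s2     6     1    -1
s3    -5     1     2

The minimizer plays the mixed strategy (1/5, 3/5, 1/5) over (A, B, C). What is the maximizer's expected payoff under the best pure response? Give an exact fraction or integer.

8/5

s1: (-1)·(1/5) + (1)·(3/5) + (-4)·(1/5) = -2/5.
s2: (6)·(1/5) + (1)·(3/5) + (-1)·(1/5) = 8/5.
s3: (-5)·(1/5) + (1)·(3/5) + (2)·(1/5) = 0.
The best pure response is s2 with expected payoff 8/5.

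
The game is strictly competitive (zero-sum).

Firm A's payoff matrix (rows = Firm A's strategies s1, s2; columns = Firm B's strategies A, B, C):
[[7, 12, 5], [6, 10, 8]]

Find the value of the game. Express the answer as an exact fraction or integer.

Column B is strictly dominated by A for Firm B (it gives Firm A more in every row).
The remaining 2×2 game on (s1, s2) × (A, C) has no saddle point. Let Firm A play s1 with probability p; indifference gives 7p + 6(1−p) = 5p + 8(1−p), so p = 1/2.
Similarly Firm B's optimal q on A is 3/4, and the value is 7·(3/4) + (5)·(1/4) = 13/2.

13/2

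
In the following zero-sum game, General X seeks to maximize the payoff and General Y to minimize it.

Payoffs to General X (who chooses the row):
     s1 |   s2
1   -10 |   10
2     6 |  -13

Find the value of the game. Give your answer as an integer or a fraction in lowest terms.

-70/39

Row minima are -10 and -13, so General X's maximin is -10; column maxima are 6 and 10, so General Y's minimax is 6. These differ, so the equilibrium is in mixed strategies.
Let General X play 1 with probability p. General Y is indifferent when −10p + 6(1−p) = 10p − 13(1−p), giving p = 19/39.
Let General Y play s1 with probability q. General X is indifferent when −10q + 10(1−q) = 6q − 13(1−q), giving q = 23/39.
The value is -10·(23/39) + (10)·(16/39) = -70/39.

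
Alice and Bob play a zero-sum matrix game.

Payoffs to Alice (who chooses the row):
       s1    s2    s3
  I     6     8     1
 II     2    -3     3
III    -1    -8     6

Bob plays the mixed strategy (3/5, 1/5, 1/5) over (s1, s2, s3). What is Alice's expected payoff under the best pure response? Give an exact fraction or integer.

I: (6)·(3/5) + (8)·(1/5) + (1)·(1/5) = 27/5.
II: (2)·(3/5) + (-3)·(1/5) + (3)·(1/5) = 6/5.
III: (-1)·(3/5) + (-8)·(1/5) + (6)·(1/5) = -1.
The best pure response is I with expected payoff 27/5.

27/5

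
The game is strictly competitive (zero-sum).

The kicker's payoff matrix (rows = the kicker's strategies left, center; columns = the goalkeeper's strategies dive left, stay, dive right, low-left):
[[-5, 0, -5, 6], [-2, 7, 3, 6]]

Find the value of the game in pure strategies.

Row minima: -5, -2 → the kicker's maximin is -2.
Column maxima: -2, 7, 3, 6 → the goalkeeper's minimax is -2.
They coincide at (center, dive left), so the value is -2.

-2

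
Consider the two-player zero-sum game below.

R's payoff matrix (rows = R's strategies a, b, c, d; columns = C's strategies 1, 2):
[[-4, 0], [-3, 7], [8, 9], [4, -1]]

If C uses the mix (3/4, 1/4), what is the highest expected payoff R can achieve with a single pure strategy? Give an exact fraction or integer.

33/4

a: (-4)·(3/4) + (0)·(1/4) = -3.
b: (-3)·(3/4) + (7)·(1/4) = -1/2.
c: (8)·(3/4) + (9)·(1/4) = 33/4.
d: (4)·(3/4) + (-1)·(1/4) = 11/4.
The best pure response is c with expected payoff 33/4.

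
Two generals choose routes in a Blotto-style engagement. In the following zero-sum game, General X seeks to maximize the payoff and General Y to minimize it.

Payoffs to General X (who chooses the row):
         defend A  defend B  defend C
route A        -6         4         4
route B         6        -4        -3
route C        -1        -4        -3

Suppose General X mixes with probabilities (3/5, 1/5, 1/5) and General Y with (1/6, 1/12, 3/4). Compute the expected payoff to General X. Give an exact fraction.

8/15

Against (1/6, 1/12, 3/4), each row's expected payoff is route A: 7/3; route B: -19/12; route C: -11/4.
Taking the (3/5, 1/5, 1/5)-weighted average: (3/5)·(7/3) + (1/5)·(-19/12) + (1/5)·(-11/4) = 8/15.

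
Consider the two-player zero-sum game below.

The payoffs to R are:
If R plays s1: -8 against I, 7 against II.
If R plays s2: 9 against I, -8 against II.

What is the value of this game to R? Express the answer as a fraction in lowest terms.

-1/32

Row minima are -8 and -8, so R's maximin is -8; column maxima are 9 and 7, so C's minimax is 7. These differ, so the equilibrium is in mixed strategies.
Let R play s1 with probability p. C is indifferent when −8p + 9(1−p) = 7p − 8(1−p), giving p = 17/32.
Let C play I with probability q. R is indifferent when −8q + 7(1−q) = 9q − 8(1−q), giving q = 15/32.
The value is -8·(15/32) + (7)·(17/32) = -1/32.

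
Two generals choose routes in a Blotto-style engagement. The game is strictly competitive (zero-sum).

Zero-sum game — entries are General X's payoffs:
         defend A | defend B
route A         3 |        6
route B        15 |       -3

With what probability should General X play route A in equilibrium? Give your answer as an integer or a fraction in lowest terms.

Row minima are 3 and -3, so General X's maximin is 3; column maxima are 15 and 6, so General Y's minimax is 6. These differ, so the equilibrium is in mixed strategies.
Let General X play route A with probability p. General Y is indifferent when 3p + 15(1−p) = 6p − 3(1−p), giving p = 6/7.

6/7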